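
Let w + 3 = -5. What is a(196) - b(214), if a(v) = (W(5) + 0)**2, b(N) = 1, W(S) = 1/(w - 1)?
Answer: -80/81 ≈ -0.98765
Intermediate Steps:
w = -8 (w = -3 - 5 = -8)
W(S) = -1/9 (W(S) = 1/(-8 - 1) = 1/(-9) = -1/9)
a(v) = 1/81 (a(v) = (-1/9 + 0)**2 = (-1/9)**2 = 1/81)
a(196) - b(214) = 1/81 - 1*1 = 1/81 - 1 = -80/81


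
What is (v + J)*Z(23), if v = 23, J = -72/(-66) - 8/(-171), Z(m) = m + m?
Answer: 2088538/1881 ≈ 1110.3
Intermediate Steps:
Z(m) = 2*m
J = 2140/1881 (J = -72*(-1/66) - 8*(-1/171) = 12/11 + 8/171 = 2140/1881 ≈ 1.1377)
(v + J)*Z(23) = (23 + 2140/1881)*(2*23) = (45403/1881)*46 = 2088538/1881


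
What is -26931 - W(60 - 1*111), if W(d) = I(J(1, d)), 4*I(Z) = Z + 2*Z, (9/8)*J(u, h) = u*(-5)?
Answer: -80783/3 ≈ -26928.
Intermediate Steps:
J(u, h) = -40*u/9 (J(u, h) = 8*(u*(-5))/9 = 8*(-5*u)/9 = -40*u/9)
I(Z) = 3*Z/4 (I(Z) = (Z + 2*Z)/4 = (3*Z)/4 = 3*Z/4)
W(d) = -10/3 (W(d) = 3*(-40/9*1)/4 = (¾)*(-40/9) = -10/3)
-26931 - W(60 - 1*111) = -26931 - 1*(-10/3) = -26931 + 10/3 = -80783/3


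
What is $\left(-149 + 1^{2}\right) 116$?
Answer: $-17168$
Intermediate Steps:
$\left(-149 + 1^{2}\right) 116 = \left(-149 + 1\right) 116 = \left(-148\right) 116 = -17168$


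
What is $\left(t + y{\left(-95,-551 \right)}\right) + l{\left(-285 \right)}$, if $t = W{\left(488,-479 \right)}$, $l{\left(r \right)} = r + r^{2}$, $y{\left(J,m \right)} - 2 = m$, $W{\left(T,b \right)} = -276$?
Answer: $80115$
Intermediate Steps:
$y{\left(J,m \right)} = 2 + m$
$t = -276$
$\left(t + y{\left(-95,-551 \right)}\right) + l{\left(-285 \right)} = \left(-276 + \left(2 - 551\right)\right) - 285 \left(1 - 285\right) = \left(-276 - 549\right) - -80940 = -825 + 80940 = 80115$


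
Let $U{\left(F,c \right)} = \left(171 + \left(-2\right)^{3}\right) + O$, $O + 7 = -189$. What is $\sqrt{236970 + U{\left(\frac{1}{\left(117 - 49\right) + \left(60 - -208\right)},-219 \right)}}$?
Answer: $\sqrt{236937} \approx 486.76$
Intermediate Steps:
$O = -196$ ($O = -7 - 189 = -196$)
$U{\left(F,c \right)} = -33$ ($U{\left(F,c \right)} = \left(171 + \left(-2\right)^{3}\right) - 196 = \left(171 - 8\right) - 196 = 163 - 196 = -33$)
$\sqrt{236970 + U{\left(\frac{1}{\left(117 - 49\right) + \left(60 - -208\right)},-219 \right)}} = \sqrt{236970 - 33} = \sqrt{236937}$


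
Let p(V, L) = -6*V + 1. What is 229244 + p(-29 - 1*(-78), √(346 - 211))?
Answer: 228951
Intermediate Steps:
p(V, L) = 1 - 6*V
229244 + p(-29 - 1*(-78), √(346 - 211)) = 229244 + (1 - 6*(-29 - 1*(-78))) = 229244 + (1 - 6*(-29 + 78)) = 229244 + (1 - 6*49) = 229244 + (1 - 294) = 229244 - 293 = 228951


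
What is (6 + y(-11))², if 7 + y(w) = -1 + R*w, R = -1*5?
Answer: 2809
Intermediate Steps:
R = -5
y(w) = -8 - 5*w (y(w) = -7 + (-1 - 5*w) = -8 - 5*w)
(6 + y(-11))² = (6 + (-8 - 5*(-11)))² = (6 + (-8 + 55))² = (6 + 47)² = 53² = 2809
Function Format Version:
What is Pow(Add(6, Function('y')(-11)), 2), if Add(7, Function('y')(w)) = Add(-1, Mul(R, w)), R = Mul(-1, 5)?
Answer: 2809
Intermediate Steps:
R = -5
Function('y')(w) = Add(-8, Mul(-5, w)) (Function('y')(w) = Add(-7, Add(-1, Mul(-5, w))) = Add(-8, Mul(-5, w)))
Pow(Add(6, Function('y')(-11)), 2) = Pow(Add(6, Add(-8, Mul(-5, -11))), 2) = Pow(Add(6, Add(-8, 55)), 2) = Pow(Add(6, 47), 2) = Pow(53, 2) = 2809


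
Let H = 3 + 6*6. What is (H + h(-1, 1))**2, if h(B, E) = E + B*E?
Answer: 1521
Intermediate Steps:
H = 39 (H = 3 + 36 = 39)
(H + h(-1, 1))**2 = (39 + 1*(1 - 1))**2 = (39 + 1*0)**2 = (39 + 0)**2 = 39**2 = 1521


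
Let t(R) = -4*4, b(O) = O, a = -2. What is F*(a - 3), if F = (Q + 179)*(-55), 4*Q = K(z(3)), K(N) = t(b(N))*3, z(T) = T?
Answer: 45925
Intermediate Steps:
t(R) = -16
K(N) = -48 (K(N) = -16*3 = -48)
Q = -12 (Q = (¼)*(-48) = -12)
F = -9185 (F = (-12 + 179)*(-55) = 167*(-55) = -9185)
F*(a - 3) = -9185*(-2 - 3) = -9185*(-5) = 45925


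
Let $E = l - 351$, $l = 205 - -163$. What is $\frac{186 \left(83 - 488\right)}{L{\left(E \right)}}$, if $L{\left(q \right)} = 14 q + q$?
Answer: $- \frac{5022}{17} \approx -295.41$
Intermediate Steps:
$l = 368$ ($l = 205 + 163 = 368$)
$E = 17$ ($E = 368 - 351 = 17$)
$L{\left(q \right)} = 15 q$
$\frac{186 \left(83 - 488\right)}{L{\left(E \right)}} = \frac{186 \left(83 - 488\right)}{15 \cdot 17} = \frac{186 \left(-405\right)}{255} = \left(-75330\right) \frac{1}{255} = - \frac{5022}{17}$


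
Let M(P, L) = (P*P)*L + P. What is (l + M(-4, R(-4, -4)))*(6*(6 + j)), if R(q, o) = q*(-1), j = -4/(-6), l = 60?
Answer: 4800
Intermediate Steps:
j = ⅔ (j = -4*(-⅙) = ⅔ ≈ 0.66667)
R(q, o) = -q
M(P, L) = P + L*P² (M(P, L) = P²*L + P = L*P² + P = P + L*P²)
(l + M(-4, R(-4, -4)))*(6*(6 + j)) = (60 - 4*(1 - 1*(-4)*(-4)))*(6*(6 + ⅔)) = (60 - 4*(1 + 4*(-4)))*(6*(20/3)) = (60 - 4*(1 - 16))*40 = (60 - 4*(-15))*40 = (60 + 60)*40 = 120*40 = 4800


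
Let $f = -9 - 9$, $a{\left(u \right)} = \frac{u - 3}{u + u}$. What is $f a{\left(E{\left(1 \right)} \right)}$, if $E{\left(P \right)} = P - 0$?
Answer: $18$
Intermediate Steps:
$E{\left(P \right)} = P$ ($E{\left(P \right)} = P + 0 = P$)
$a{\left(u \right)} = \frac{-3 + u}{2 u}$
$f = -18$ ($f = -9 - 9 = -18$)
$f a{\left(E{\left(1 \right)} \right)} = - 18 \frac{-3 + 1}{2 \cdot 1} = - 18 \cdot \frac{1}{2} \cdot 1 \left(-2\right) = \left(-18\right) \left(-1\right) = 18$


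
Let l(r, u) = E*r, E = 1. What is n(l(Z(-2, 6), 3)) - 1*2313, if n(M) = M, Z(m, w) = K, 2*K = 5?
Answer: -4621/2 ≈ -2310.5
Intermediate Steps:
K = 5/2 (K = (1/2)*5 = 5/2 ≈ 2.5000)
Z(m, w) = 5/2
l(r, u) = r (l(r, u) = 1*r = r)
n(l(Z(-2, 6), 3)) - 1*2313 = 5/2 - 1*2313 = 5/2 - 2313 = -4621/2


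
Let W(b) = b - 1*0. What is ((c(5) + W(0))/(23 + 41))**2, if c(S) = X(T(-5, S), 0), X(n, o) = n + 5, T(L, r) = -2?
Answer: 9/4096 ≈ 0.0021973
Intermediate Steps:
W(b) = b (W(b) = b + 0 = b)
X(n, o) = 5 + n
c(S) = 3 (c(S) = 5 - 2 = 3)
((c(5) + W(0))/(23 + 41))**2 = ((3 + 0)/(23 + 41))**2 = (3/64)**2 = 9/4096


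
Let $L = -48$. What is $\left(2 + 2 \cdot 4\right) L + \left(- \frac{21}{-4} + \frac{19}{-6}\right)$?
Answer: $- \frac{5735}{12} \approx -477.92$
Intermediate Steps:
$\left(2 + 2 \cdot 4\right) L + \left(- \frac{21}{-4} + \frac{19}{-6}\right) = \left(2 + 2 \cdot 4\right) \left(-48\right) + \left(- \frac{21}{-4} + \frac{19}{-6}\right) = \left(2 + 8\right) \left(-48\right) + \left(\left(-21\right) \left(- \frac{1}{4}\right) + 19 \left(- \frac{1}{6}\right)\right) = 10 \left(-48\right) + \left(\frac{21}{4} - \frac{19}{6}\right) = -480 + \frac{25}{12} = - \frac{5735}{12}$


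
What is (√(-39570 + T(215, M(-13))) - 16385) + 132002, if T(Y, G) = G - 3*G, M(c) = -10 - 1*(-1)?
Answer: 115617 + 8*I*√618 ≈ 1.1562e+5 + 198.88*I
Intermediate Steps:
M(c) = -9 (M(c) = -10 + 1 = -9)
T(Y, G) = -2*G
(√(-39570 + T(215, M(-13))) - 16385) + 132002 = (√(-39570 - 2*(-9)) - 16385) + 132002 = (√(-39570 + 18) - 16385) + 132002 = (√(-39552) - 16385) + 132002 = (8*I*√618 - 16385) + 132002 = (-16385 + 8*I*√618) + 132002 = 115617 + 8*I*√618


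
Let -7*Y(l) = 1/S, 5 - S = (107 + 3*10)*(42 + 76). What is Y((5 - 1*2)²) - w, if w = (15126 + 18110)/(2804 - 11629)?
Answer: 3759897797/998345775 ≈ 3.7661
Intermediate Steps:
w = -33236/8825 (w = 33236/(-8825) = 33236*(-1/8825) = -33236/8825 ≈ -3.7661)
S = -16161 (S = 5 - (107 + 3*10)*(42 + 76) = 5 - (107 + 30)*118 = 5 - 137*118 = 5 - 1*16166 = 5 - 16166 = -16161)
Y(l) = 1/113127 (Y(l) = -⅐/(-16161) = -⅐*(-1/16161) = 1/113127)
Y((5 - 1*2)²) - w = 1/113127 - 1*(-33236/8825) = 1/113127 + 33236/8825 = 3759897797/998345775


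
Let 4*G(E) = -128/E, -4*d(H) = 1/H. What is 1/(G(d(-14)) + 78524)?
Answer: 1/76732 ≈ 1.3032e-5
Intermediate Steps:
d(H) = -1/(4*H)
G(E) = -32/E (G(E) = (-128/E)/4 = -32/E)
1/(G(d(-14)) + 78524) = 1/(-32/((-¼/(-14))) + 78524) = 1/(-32/((-¼*(-1/14))) + 78524) = 1/(-32/1/56 + 78524) = 1/(-32*56 + 78524) = 1/(-1792 + 78524) = 1/76732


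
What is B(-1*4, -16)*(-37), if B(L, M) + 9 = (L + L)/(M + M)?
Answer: 1295/4 ≈ 323.75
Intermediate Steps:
B(L, M) = -9 + L/M (B(L, M) = -9 + (L + L)/(M + M) = -9 + (2*L)/((2*M)) = -9 + (2*L)*(1/(2*M)) = -9 + L/M)
B(-1*4, -16)*(-37) = (-9 - 1*4/(-16))*(-37) = (-9 - 4*(-1/16))*(-37) = (-9 + ¼)*(-37) = -35/4*(-37) = 1295/4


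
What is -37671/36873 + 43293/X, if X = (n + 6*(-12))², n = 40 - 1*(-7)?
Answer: 524266138/7681875 ≈ 68.247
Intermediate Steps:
n = 47 (n = 40 + 7 = 47)
X = 625 (X = (47 + 6*(-12))² = (47 - 72)² = (-25)² = 625)
-37671/36873 + 43293/X = -37671/36873 + 43293/625 = -37671*1/36873 + 43293*(1/625) = -12557/12291 + 43293/625 = 524266138/7681875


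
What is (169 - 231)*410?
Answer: -25420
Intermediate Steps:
(169 - 231)*410 = -62*410 = -25420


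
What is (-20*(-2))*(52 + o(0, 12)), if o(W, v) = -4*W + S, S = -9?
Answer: 1720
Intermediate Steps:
o(W, v) = -9 - 4*W (o(W, v) = -4*W - 9 = -9 - 4*W)
(-20*(-2))*(52 + o(0, 12)) = (-20*(-2))*(52 + (-9 - 4*0)) = 40*(52 + (-9 + 0)) = 40*(52 - 9) = 40*43 = 1720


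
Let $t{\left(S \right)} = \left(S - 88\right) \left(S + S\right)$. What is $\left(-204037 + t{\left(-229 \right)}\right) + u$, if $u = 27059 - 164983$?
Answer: $-196775$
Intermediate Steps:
$u = -137924$
$t{\left(S \right)} = 2 S \left(-88 + S\right)$ ($t{\left(S \right)} = \left(-88 + S\right) 2 S = 2 S \left(-88 + S\right)$)
$\left(-204037 + t{\left(-229 \right)}\right) + u = \left(-204037 + 2 \left(-229\right) \left(-88 - 229\right)\right) - 137924 = \left(-204037 + 2 \left(-229\right) \left(-317\right)\right) - 137924 = \left(-204037 + 145186\right) - 137924 = -58851 - 137924 = -196775$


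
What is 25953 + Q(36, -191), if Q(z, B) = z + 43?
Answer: 26032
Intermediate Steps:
Q(z, B) = 43 + z
25953 + Q(36, -191) = 25953 + (43 + 36) = 25953 + 79 = 26032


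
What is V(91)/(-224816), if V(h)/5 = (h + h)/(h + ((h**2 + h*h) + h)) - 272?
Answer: 125115/20683072 ≈ 0.0060491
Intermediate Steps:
V(h) = -1360 + 10*h/(2*h + 2*h**2) (V(h) = 5*((h + h)/(h + ((h**2 + h*h) + h)) - 272) = 5*((2*h)/(h + ((h**2 + h**2) + h)) - 272) = 5*((2*h)/(h + (2*h**2 + h)) - 272) = 5*((2*h)/(h + (h + 2*h**2)) - 272) = 5*((2*h)/(2*h + 2*h**2) - 272) = 5*(2*h/(2*h + 2*h**2) - 272) = 5*(-272 + 2*h/(2*h + 2*h**2)) = -1360 + 10*h/(2*h + 2*h**2))
V(91)/(-224816) = (5*(-271 - 272*91)/(1 + 91))/(-224816) = (5*(-271 - 24752)/92)*(-1/224816) = (5*(1/92)*(-25023))*(-1/224816) = -125115/92*(-1/224816) = 125115/20683072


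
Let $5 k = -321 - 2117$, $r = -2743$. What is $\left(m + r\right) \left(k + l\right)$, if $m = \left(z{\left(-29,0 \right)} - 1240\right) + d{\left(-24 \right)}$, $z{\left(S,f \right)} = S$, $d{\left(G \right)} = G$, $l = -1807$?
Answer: $\frac{46305028}{5} \approx 9.261 \cdot 10^{6}$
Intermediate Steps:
$m = -1293$ ($m = \left(-29 - 1240\right) - 24 = -1269 - 24 = -1293$)
$k = - \frac{2438}{5}$ ($k = \frac{-321 - 2117}{5} = \frac{1}{5} \left(-2438\right) = - \frac{2438}{5} \approx -487.6$)
$\left(m + r\right) \left(k + l\right) = \left(-1293 - 2743\right) \left(- \frac{2438}{5} - 1807\right) = \left(-4036\right) \left(- \frac{11473}{5}\right) = \frac{46305028}{5}$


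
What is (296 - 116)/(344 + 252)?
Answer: 45/149 ≈ 0.30201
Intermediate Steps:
(296 - 116)/(344 + 252) = 180/596 = 180*(1/596) = 45/149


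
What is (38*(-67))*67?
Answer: -170582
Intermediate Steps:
(38*(-67))*67 = -2546*67 = -170582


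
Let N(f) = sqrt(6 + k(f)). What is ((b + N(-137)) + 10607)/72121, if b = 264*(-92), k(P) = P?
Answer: -13681/72121 + I*sqrt(131)/72121 ≈ -0.1897 + 0.0001587*I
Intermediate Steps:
b = -24288
N(f) = sqrt(6 + f)
((b + N(-137)) + 10607)/72121 = ((-24288 + sqrt(6 - 137)) + 10607)/72121 = ((-24288 + sqrt(-131)) + 10607)*(1/72121) = ((-24288 + I*sqrt(131)) + 10607)*(1/72121) = (-13681 + I*sqrt(131))*(1/72121) = -13681/72121 + I*sqrt(131)/72121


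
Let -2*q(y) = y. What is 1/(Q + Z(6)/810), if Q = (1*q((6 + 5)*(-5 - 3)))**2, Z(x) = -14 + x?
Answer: 405/784076 ≈ 0.00051653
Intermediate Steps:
q(y) = -y/2
Q = 1936 (Q = (1*(-(6 + 5)*(-5 - 3)/2))**2 = (1*(-11*(-8)/2))**2 = (1*(-1/2*(-88)))**2 = (1*44)**2 = 44**2 = 1936)
1/(Q + Z(6)/810) = 1/(1936 + (-14 + 6)/810) = 1/(1936 - 8*1/810) = 1/(1936 - 4/405) = 1/(784076/405) = 405/784076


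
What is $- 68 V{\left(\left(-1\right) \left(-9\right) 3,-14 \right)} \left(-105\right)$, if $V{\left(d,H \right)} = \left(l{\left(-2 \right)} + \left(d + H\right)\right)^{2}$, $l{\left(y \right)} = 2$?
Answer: $1606500$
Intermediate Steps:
$V{\left(d,H \right)} = \left(2 + H + d\right)^{2}$ ($V{\left(d,H \right)} = \left(2 + \left(d + H\right)\right)^{2} = \left(2 + \left(H + d\right)\right)^{2} = \left(2 + H + d\right)^{2}$)
$- 68 V{\left(\left(-1\right) \left(-9\right) 3,-14 \right)} \left(-105\right) = - 68 \left(2 - 14 + \left(-1\right) \left(-9\right) 3\right)^{2} \left(-105\right) = - 68 \left(2 - 14 + 9 \cdot 3\right)^{2} \left(-105\right) = - 68 \left(2 - 14 + 27\right)^{2} \left(-105\right) = - 68 \cdot 15^{2} \left(-105\right) = \left(-68\right) 225 \left(-105\right) = \left(-15300\right) \left(-105\right) = 1606500$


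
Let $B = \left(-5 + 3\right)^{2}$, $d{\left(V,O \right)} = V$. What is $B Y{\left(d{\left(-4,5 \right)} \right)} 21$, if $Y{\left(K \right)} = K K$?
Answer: $1344$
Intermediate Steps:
$Y{\left(K \right)} = K^{2}$
$B = 4$ ($B = \left(-2\right)^{2} = 4$)
$B Y{\left(d{\left(-4,5 \right)} \right)} 21 = 4 \left(-4\right)^{2} \cdot 21 = 4 \cdot 16 \cdot 21 = 64 \cdot 21 = 1344$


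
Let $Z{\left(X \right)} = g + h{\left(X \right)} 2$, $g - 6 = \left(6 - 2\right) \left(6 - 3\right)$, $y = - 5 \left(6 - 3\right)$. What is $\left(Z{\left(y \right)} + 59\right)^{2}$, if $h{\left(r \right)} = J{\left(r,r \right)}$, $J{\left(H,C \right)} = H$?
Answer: $2209$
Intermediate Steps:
$y = -15$ ($y = \left(-5\right) 3 = -15$)
$g = 18$ ($g = 6 + \left(6 - 2\right) \left(6 - 3\right) = 6 + 4 \cdot 3 = 6 + 12 = 18$)
$h{\left(r \right)} = r$
$Z{\left(X \right)} = 18 + 2 X$ ($Z{\left(X \right)} = 18 + X 2 = 18 + 2 X$)
$\left(Z{\left(y \right)} + 59\right)^{2} = \left(\left(18 + 2 \left(-15\right)\right) + 59\right)^{2} = \left(\left(18 - 30\right) + 59\right)^{2} = \left(-12 + 59\right)^{2} = 47^{2} = 2209$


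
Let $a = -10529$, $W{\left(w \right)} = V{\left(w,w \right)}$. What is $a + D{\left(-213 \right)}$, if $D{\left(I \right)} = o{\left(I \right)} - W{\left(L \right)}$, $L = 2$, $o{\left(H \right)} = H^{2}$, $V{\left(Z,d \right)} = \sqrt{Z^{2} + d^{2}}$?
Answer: $34840 - 2 \sqrt{2} \approx 34837.0$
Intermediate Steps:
$W{\left(w \right)} = \sqrt{2} \sqrt{w^{2}}$ ($W{\left(w \right)} = \sqrt{w^{2} + w^{2}} = \sqrt{2 w^{2}} = \sqrt{2} \sqrt{w^{2}}$)
$D{\left(I \right)} = I^{2} - 2 \sqrt{2}$ ($D{\left(I \right)} = I^{2} - \sqrt{2} \sqrt{2^{2}} = I^{2} - \sqrt{2} \sqrt{4} = I^{2} - \sqrt{2} \cdot 2 = I^{2} - 2 \sqrt{2}$)
$a + D{\left(-213 \right)} = -10529 + \left(\left(-213\right)^{2} - 2 \sqrt{2}\right) = -10529 + \left(45369 - 2 \sqrt{2}\right) = 34840 - 2 \sqrt{2}$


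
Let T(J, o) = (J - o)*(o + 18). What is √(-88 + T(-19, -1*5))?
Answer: 3*I*√30 ≈ 16.432*I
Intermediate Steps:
T(J, o) = (18 + o)*(J - o) (T(J, o) = (J - o)*(18 + o) = (18 + o)*(J - o))
√(-88 + T(-19, -1*5)) = √(-88 + (-(-1*5)² - (-18)*5 + 18*(-19) - (-19)*5)) = √(-88 + (-1*(-5)² - 18*(-5) - 342 - 19*(-5))) = √(-88 + (-1*25 + 90 - 342 + 95)) = √(-88 + (-25 + 90 - 342 + 95)) = √(-88 - 182) = √(-270) = 3*I*√30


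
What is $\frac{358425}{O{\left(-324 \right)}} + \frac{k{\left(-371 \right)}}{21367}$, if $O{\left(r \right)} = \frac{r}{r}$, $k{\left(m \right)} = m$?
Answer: $\frac{7658466604}{21367} \approx 3.5843 \cdot 10^{5}$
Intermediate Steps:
$O{\left(r \right)} = 1$
$\frac{358425}{O{\left(-324 \right)}} + \frac{k{\left(-371 \right)}}{21367} = \frac{358425}{1} - \frac{371}{21367} = 358425 \cdot 1 - \frac{371}{21367} = 358425 - \frac{371}{21367} = \frac{7658466604}{21367}$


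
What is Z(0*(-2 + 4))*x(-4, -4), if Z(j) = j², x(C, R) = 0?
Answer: 0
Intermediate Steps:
Z(0*(-2 + 4))*x(-4, -4) = (0*(-2 + 4))²*0 = (0*2)²*0 = 0²*0 = 0*0 = 0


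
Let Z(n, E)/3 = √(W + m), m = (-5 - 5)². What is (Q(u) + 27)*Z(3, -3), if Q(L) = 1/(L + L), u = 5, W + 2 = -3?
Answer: 813*√95/10 ≈ 792.41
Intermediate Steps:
W = -5 (W = -2 - 3 = -5)
m = 100 (m = (-10)² = 100)
Q(L) = 1/(2*L)
Z(n, E) = 3*√95 (Z(n, E) = 3*√(-5 + 100) = 3*√95)
(Q(u) + 27)*Z(3, -3) = ((½)/5 + 27)*(3*√95) = ((½)*(⅕) + 27)*(3*√95) = (⅒ + 27)*(3*√95) = 271*(3*√95)/10 = 813*√95/10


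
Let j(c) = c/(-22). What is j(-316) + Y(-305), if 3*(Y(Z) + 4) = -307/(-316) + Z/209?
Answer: 61247/6004 ≈ 10.201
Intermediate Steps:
j(c) = -c/22 (j(c) = c*(-1/22) = -c/22)
Y(Z) = -3485/948 + Z/627 (Y(Z) = -4 + (-307/(-316) + Z/209)/3 = -4 + (-307*(-1/316) + Z*(1/209))/3 = -4 + (307/316 + Z/209)/3 = -4 + (307/948 + Z/627) = -3485/948 + Z/627)
j(-316) + Y(-305) = -1/22*(-316) + (-3485/948 + (1/627)*(-305)) = 158/11 + (-3485/948 - 305/627) = 158/11 - 274915/66044 = 61247/6004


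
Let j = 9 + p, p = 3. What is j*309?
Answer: 3708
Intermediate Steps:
j = 12 (j = 9 + 3 = 12)
j*309 = 12*309 = 3708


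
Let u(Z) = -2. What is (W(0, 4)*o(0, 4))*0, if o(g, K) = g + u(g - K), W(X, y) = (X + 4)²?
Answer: 0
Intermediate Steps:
W(X, y) = (4 + X)²
o(g, K) = -2 + g (o(g, K) = g - 2 = -2 + g)
(W(0, 4)*o(0, 4))*0 = ((4 + 0)²*(-2 + 0))*0 = (4²*(-2))*0 = (16*(-2))*0 = -32*0 = 0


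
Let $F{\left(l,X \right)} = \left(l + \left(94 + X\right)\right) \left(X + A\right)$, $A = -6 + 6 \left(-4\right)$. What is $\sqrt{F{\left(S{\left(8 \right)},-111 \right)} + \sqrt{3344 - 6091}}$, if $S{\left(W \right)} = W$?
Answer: $\sqrt{1269 + i \sqrt{2747}} \approx 35.631 + 0.7355 i$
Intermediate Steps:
$A = -30$ ($A = -6 - 24 = -30$)
$F{\left(l,X \right)} = \left(-30 + X\right) \left(94 + X + l\right)$ ($F{\left(l,X \right)} = \left(l + \left(94 + X\right)\right) \left(X - 30\right) = \left(94 + X + l\right) \left(-30 + X\right) = \left(-30 + X\right) \left(94 + X + l\right)$)
$\sqrt{F{\left(S{\left(8 \right)},-111 \right)} + \sqrt{3344 - 6091}} = \sqrt{\left(-2820 + \left(-111\right)^{2} - 240 + 64 \left(-111\right) - 888\right) + \sqrt{3344 - 6091}} = \sqrt{\left(-2820 + 12321 - 240 - 7104 - 888\right) + \sqrt{-2747}} = \sqrt{1269 + i \sqrt{2747}}$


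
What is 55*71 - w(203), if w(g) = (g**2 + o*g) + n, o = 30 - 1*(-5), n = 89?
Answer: -44498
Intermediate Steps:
o = 35 (o = 30 + 5 = 35)
w(g) = 89 + g**2 + 35*g (w(g) = (g**2 + 35*g) + 89 = 89 + g**2 + 35*g)
55*71 - w(203) = 55*71 - (89 + 203**2 + 35*203) = 3905 - (89 + 41209 + 7105) = 3905 - 1*48403 = 3905 - 48403 = -44498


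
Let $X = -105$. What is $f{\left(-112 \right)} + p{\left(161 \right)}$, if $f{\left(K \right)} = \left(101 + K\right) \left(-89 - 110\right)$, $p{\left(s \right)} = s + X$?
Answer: $2245$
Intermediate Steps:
$p{\left(s \right)} = -105 + s$ ($p{\left(s \right)} = s - 105 = -105 + s$)
$f{\left(K \right)} = -20099 - 199 K$ ($f{\left(K \right)} = \left(101 + K\right) \left(-199\right) = -20099 - 199 K$)
$f{\left(-112 \right)} + p{\left(161 \right)} = \left(-20099 - -22288\right) + \left(-105 + 161\right) = \left(-20099 + 22288\right) + 56 = 2189 + 56 = 2245$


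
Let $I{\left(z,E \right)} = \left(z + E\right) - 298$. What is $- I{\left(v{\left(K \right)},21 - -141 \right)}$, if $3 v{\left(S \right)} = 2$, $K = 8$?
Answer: $\frac{406}{3} \approx 135.33$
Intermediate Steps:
$v{\left(S \right)} = \frac{2}{3}$ ($v{\left(S \right)} = \frac{1}{3} \cdot 2 = \frac{2}{3}$)
$I{\left(z,E \right)} = -298 + E + z$ ($I{\left(z,E \right)} = \left(E + z\right) - 298 = -298 + E + z$)
$- I{\left(v{\left(K \right)},21 - -141 \right)} = - (-298 + \left(21 - -141\right) + \frac{2}{3}) = - (-298 + \left(21 + 141\right) + \frac{2}{3}) = - (-298 + 162 + \frac{2}{3}) = \left(-1\right) \left(- \frac{406}{3}\right) = \frac{406}{3}$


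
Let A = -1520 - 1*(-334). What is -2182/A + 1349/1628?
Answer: 2576105/965404 ≈ 2.6684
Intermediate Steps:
A = -1186 (A = -1520 + 334 = -1186)
-2182/A + 1349/1628 = -2182/(-1186) + 1349/1628 = -2182*(-1/1186) + 1349*(1/1628) = 1091/593 + 1349/1628 = 2576105/965404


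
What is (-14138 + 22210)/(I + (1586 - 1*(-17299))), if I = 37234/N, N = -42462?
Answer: 85688316/200464409 ≈ 0.42745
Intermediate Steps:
I = -18617/21231 (I = 37234/(-42462) = 37234*(-1/42462) = -18617/21231 ≈ -0.87688)
(-14138 + 22210)/(I + (1586 - 1*(-17299))) = (-14138 + 22210)/(-18617/21231 + (1586 - 1*(-17299))) = 8072/(-18617/21231 + (1586 + 17299)) = 8072/(-18617/21231 + 18885) = 8072/(400928818/21231) = 8072*(21231/400928818) = 85688316/200464409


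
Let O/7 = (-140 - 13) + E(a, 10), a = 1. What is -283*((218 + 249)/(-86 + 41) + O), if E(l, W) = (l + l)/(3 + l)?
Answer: 27453547/90 ≈ 3.0504e+5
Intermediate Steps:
E(l, W) = 2*l/(3 + l) (E(l, W) = (2*l)/(3 + l) = 2*l/(3 + l))
O = -2135/2 (O = 7*((-140 - 13) + 2*1/(3 + 1)) = 7*(-153 + 2*1/4) = 7*(-153 + 2*1*(1/4)) = 7*(-153 + 1/2) = 7*(-305/2) = -2135/2 ≈ -1067.5)
-283*((218 + 249)/(-86 + 41) + O) = -283*((218 + 249)/(-86 + 41) - 2135/2) = -283*(467/(-45) - 2135/2) = -283*(467*(-1/45) - 2135/2) = -283*(-467/45 - 2135/2) = -283*(-97009/90) = 27453547/90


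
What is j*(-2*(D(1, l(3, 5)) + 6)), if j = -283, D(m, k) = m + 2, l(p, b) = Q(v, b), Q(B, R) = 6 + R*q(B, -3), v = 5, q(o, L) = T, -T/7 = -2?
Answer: 5094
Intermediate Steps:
T = 14 (T = -7*(-2) = 14)
q(o, L) = 14
Q(B, R) = 6 + 14*R (Q(B, R) = 6 + R*14 = 6 + 14*R)
l(p, b) = 6 + 14*b
D(m, k) = 2 + m
j*(-2*(D(1, l(3, 5)) + 6)) = -(-566)*((2 + 1) + 6) = -(-566)*(3 + 6) = -(-566)*9 = -283*(-18) = 5094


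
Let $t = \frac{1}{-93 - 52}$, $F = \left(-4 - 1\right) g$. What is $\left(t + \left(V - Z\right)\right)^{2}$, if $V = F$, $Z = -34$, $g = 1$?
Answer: $\frac{17673616}{21025} \approx 840.6$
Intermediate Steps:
$F = -5$ ($F = \left(-4 - 1\right) 1 = \left(-5\right) 1 = -5$)
$V = -5$
$t = - \frac{1}{145}$ ($t = \frac{1}{-145} = - \frac{1}{145} \approx -0.0068966$)
$\left(t + \left(V - Z\right)\right)^{2} = \left(- \frac{1}{145} - -29\right)^{2} = \left(- \frac{1}{145} + \left(-5 + 34\right)\right)^{2} = \left(- \frac{1}{145} + 29\right)^{2} = \left(\frac{4204}{145}\right)^{2} = \frac{17673616}{21025}$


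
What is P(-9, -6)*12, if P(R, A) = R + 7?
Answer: -24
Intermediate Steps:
P(R, A) = 7 + R
P(-9, -6)*12 = (7 - 9)*12 = -2*12 = -24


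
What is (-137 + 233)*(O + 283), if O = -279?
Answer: 384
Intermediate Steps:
(-137 + 233)*(O + 283) = (-137 + 233)*(-279 + 283) = 96*4 = 384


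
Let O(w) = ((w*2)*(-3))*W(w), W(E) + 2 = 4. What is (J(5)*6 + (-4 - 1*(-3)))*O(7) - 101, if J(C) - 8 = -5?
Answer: -1529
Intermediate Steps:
J(C) = 3 (J(C) = 8 - 5 = 3)
W(E) = 2 (W(E) = -2 + 4 = 2)
O(w) = -12*w (O(w) = ((w*2)*(-3))*2 = ((2*w)*(-3))*2 = -6*w*2 = -12*w)
(J(5)*6 + (-4 - 1*(-3)))*O(7) - 101 = (3*6 + (-4 - 1*(-3)))*(-12*7) - 101 = (18 + (-4 + 3))*(-84) - 101 = (18 - 1)*(-84) - 101 = 17*(-84) - 101 = -1428 - 101 = -1529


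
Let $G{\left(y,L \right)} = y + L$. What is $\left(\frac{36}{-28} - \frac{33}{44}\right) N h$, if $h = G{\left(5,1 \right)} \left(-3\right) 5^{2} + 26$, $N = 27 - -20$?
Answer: $\frac{283974}{7} \approx 40568.0$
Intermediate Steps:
$G{\left(y,L \right)} = L + y$
$N = 47$ ($N = 27 + 20 = 47$)
$h = -424$ ($h = \left(1 + 5\right) \left(-3\right) 5^{2} + 26 = 6 \left(-3\right) 25 + 26 = \left(-18\right) 25 + 26 = -450 + 26 = -424$)
$\left(\frac{36}{-28} - \frac{33}{44}\right) N h = \left(\frac{36}{-28} - \frac{33}{44}\right) 47 \left(-424\right) = \left(36 \left(- \frac{1}{28}\right) - \frac{3}{4}\right) 47 \left(-424\right) = \left(- \frac{9}{7} - \frac{3}{4}\right) 47 \left(-424\right) = \left(- \frac{57}{28}\right) 47 \left(-424\right) = \left(- \frac{2679}{28}\right) \left(-424\right) = \frac{283974}{7}$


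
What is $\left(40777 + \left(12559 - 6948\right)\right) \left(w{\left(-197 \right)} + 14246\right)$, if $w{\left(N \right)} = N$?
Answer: $651705012$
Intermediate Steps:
$\left(40777 + \left(12559 - 6948\right)\right) \left(w{\left(-197 \right)} + 14246\right) = \left(40777 + \left(12559 - 6948\right)\right) \left(-197 + 14246\right) = \left(40777 + 5611\right) 14049 = 46388 \cdot 14049 = 651705012$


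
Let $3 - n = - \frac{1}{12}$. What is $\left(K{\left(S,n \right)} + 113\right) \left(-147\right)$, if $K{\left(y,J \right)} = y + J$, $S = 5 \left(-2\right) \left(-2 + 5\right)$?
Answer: $- \frac{50617}{4} \approx -12654.0$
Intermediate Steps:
$S = -30$ ($S = \left(-10\right) 3 = -30$)
$n = \frac{37}{12}$ ($n = 3 - - \frac{1}{12} = 3 + \frac{1}{12} = \frac{37}{12} \approx 3.0833$)
$K{\left(y,J \right)} = J + y$
$\left(K{\left(S,n \right)} + 113\right) \left(-147\right) = \left(\left(\frac{37}{12} - 30\right) + 113\right) \left(-147\right) = \left(- \frac{323}{12} + 113\right) \left(-147\right) = \frac{1033}{12} \left(-147\right) = - \frac{50617}{4}$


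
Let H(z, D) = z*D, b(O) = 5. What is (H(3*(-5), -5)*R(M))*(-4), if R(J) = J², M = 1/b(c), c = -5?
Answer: -12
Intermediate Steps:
M = ⅕ (M = 1/5 = ⅕ ≈ 0.20000)
H(z, D) = D*z
(H(3*(-5), -5)*R(M))*(-4) = ((-15*(-5))*(⅕)²)*(-4) = (-5*(-15)*(1/25))*(-4) = (75*(1/25))*(-4) = 3*(-4) = -12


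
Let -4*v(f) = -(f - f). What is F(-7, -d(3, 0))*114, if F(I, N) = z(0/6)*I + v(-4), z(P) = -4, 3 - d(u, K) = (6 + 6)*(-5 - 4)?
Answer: 3192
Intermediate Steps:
v(f) = 0 (v(f) = -(-1)*(f - f)/4 = -(-1)*0/4 = -¼*0 = 0)
d(u, K) = 111 (d(u, K) = 3 - (6 + 6)*(-5 - 4) = 3 - 12*(-9) = 3 - 1*(-108) = 3 + 108 = 111)
F(I, N) = -4*I (F(I, N) = -4*I + 0 = -4*I)
F(-7, -d(3, 0))*114 = -4*(-7)*114 = 28*114 = 3192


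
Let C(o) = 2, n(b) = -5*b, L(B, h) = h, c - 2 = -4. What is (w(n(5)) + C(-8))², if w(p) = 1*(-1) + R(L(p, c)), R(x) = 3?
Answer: 16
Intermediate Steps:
c = -2 (c = 2 - 4 = -2)
w(p) = 2 (w(p) = 1*(-1) + 3 = -1 + 3 = 2)
(w(n(5)) + C(-8))² = (2 + 2)² = 4² = 16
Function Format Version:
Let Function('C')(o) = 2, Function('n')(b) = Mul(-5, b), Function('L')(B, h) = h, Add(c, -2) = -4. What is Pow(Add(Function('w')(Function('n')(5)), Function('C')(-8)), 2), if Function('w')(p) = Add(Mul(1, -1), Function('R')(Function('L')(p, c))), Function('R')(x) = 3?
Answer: 16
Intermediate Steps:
c = -2 (c = Add(2, -4) = -2)
Function('w')(p) = 2 (Function('w')(p) = Add(Mul(1, -1), 3) = Add(-1, 3) = 2)
Pow(Add(Function('w')(Function('n')(5)), Function('C')(-8)), 2) = Pow(Add(2, 2), 2) = Pow(4, 2) = 16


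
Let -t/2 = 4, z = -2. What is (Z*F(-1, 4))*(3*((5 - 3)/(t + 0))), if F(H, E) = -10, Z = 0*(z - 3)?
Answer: 0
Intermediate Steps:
t = -8 (t = -2*4 = -8)
Z = 0 (Z = 0*(-2 - 3) = 0*(-5) = 0)
(Z*F(-1, 4))*(3*((5 - 3)/(t + 0))) = (0*(-10))*(3*((5 - 3)/(-8 + 0))) = 0*(3*(2/(-8))) = 0*(3*(2*(-1/8))) = 0*(3*(-1/4)) = 0*(-3/4) = 0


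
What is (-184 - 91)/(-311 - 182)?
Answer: 275/493 ≈ 0.55781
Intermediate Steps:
(-184 - 91)/(-311 - 182) = -275/(-493) = -275*(-1/493) = 275/493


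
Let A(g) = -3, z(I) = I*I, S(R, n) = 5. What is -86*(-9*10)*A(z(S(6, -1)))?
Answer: -23220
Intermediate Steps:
z(I) = I**2
-86*(-9*10)*A(z(S(6, -1))) = -86*(-9*10)*(-3) = -(-7740)*(-3) = -86*270 = -23220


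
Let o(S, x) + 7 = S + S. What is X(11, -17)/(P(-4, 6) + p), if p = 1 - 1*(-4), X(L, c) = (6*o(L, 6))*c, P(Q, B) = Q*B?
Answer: 1530/19 ≈ 80.526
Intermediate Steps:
P(Q, B) = B*Q
o(S, x) = -7 + 2*S (o(S, x) = -7 + (S + S) = -7 + 2*S)
X(L, c) = c*(-42 + 12*L) (X(L, c) = (6*(-7 + 2*L))*c = (-42 + 12*L)*c = c*(-42 + 12*L))
p = 5 (p = 1 + 4 = 5)
X(11, -17)/(P(-4, 6) + p) = (6*(-17)*(-7 + 2*11))/(6*(-4) + 5) = (6*(-17)*(-7 + 22))/(-24 + 5) = (6*(-17)*15)/(-19) = -1/19*(-1530) = 1530/19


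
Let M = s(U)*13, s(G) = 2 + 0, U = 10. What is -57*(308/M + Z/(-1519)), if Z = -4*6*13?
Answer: -13564974/19747 ≈ -686.94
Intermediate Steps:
Z = -312 (Z = -24*13 = -312)
s(G) = 2
M = 26 (M = 2*13 = 26)
-57*(308/M + Z/(-1519)) = -57*(308/26 - 312/(-1519)) = -57*(308*(1/26) - 312*(-1/1519)) = -57*(154/13 + 312/1519) = -57*237982/19747 = -13564974/19747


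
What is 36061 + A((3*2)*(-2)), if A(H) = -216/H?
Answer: 36079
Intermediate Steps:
36061 + A((3*2)*(-2)) = 36061 - 216/((3*2)*(-2)) = 36061 - 216/(6*(-2)) = 36061 - 216/(-12) = 36061 - 216*(-1/12) = 36061 + 18 = 36079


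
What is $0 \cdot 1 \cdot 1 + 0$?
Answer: $0$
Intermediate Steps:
$0 \cdot 1 \cdot 1 + 0 = 0 \cdot 1 + 0 = 0 + 0 = 0$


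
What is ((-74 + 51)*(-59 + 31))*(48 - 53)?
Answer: -3220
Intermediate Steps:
((-74 + 51)*(-59 + 31))*(48 - 53) = -23*(-28)*(-5) = 644*(-5) = -3220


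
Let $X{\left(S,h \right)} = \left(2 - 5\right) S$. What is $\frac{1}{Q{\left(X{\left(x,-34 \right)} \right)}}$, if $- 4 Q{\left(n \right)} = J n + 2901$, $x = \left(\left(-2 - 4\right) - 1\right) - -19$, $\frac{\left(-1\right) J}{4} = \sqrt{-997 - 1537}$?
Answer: $- \frac{3868}{20320275} + \frac{64 i \sqrt{2534}}{6773425} \approx -0.00019035 + 0.00047564 i$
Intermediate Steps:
$J = - 4 i \sqrt{2534}$ ($J = - 4 \sqrt{-997 - 1537} = - 4 \sqrt{-2534} = - 4 i \sqrt{2534} \approx - 201.36 i$)
$x = 12$ ($x = \left(-6 - 1\right) + 19 = -7 + 19 = 12$)
$X{\left(S,h \right)} = - 3 S$
$Q{\left(n \right)} = - \frac{2901}{4} + i n \sqrt{2534}$ ($Q{\left(n \right)} = - \frac{- 4 i \sqrt{2534} n + 2901}{4} = - \frac{- 4 i n \sqrt{2534} + 2901}{4} = - \frac{2901 - 4 i n \sqrt{2534}}{4} = - \frac{2901}{4} + i n \sqrt{2534}$)
$\frac{1}{Q{\left(X{\left(x,-34 \right)} \right)}} = \frac{1}{- \frac{2901}{4} + i \left(\left(-3\right) 12\right) \sqrt{2534}} = \frac{1}{- \frac{2901}{4} + i \left(-36\right) \sqrt{2534}} = \frac{1}{- \frac{2901}{4} - 36 i \sqrt{2534}}$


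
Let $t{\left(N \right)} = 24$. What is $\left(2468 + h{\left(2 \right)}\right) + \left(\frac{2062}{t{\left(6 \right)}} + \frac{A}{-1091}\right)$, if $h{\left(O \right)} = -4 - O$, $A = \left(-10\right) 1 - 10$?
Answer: $\frac{33357565}{13092} \approx 2547.9$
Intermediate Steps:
$A = -20$ ($A = -10 - 10 = -20$)
$\left(2468 + h{\left(2 \right)}\right) + \left(\frac{2062}{t{\left(6 \right)}} + \frac{A}{-1091}\right) = \left(2468 - 6\right) + \left(\frac{2062}{24} - \frac{20}{-1091}\right) = \left(2468 - 6\right) + \left(2062 \cdot \frac{1}{24} - - \frac{20}{1091}\right) = \left(2468 - 6\right) + \left(\frac{1031}{12} + \frac{20}{1091}\right) = 2462 + \frac{1125061}{13092} = \frac{33357565}{13092}$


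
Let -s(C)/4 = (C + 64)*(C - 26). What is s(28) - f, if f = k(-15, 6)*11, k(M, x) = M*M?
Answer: -3211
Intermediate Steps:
s(C) = -4*(-26 + C)*(64 + C) (s(C) = -4*(C + 64)*(C - 26) = -4*(64 + C)*(-26 + C) = -4*(-26 + C)*(64 + C))
k(M, x) = M²
f = 2475 (f = (-15)²*11 = 225*11 = 2475)
s(28) - f = (6656 - 152*28 - 4*28²) - 1*2475 = (6656 - 4256 - 4*784) - 2475 = (6656 - 4256 - 3136) - 2475 = -736 - 2475 = -3211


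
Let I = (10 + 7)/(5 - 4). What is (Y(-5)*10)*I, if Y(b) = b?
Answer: -850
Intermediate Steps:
I = 17 (I = 17/1 = 17*1 = 17)
(Y(-5)*10)*I = -5*10*17 = -50*17 = -850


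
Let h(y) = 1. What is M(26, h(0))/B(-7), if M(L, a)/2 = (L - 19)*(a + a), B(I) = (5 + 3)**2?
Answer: 7/16 ≈ 0.43750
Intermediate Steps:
B(I) = 64 (B(I) = 8**2 = 64)
M(L, a) = 4*a*(-19 + L) (M(L, a) = 2*((L - 19)*(a + a)) = 2*((-19 + L)*(2*a)) = 2*(2*a*(-19 + L)) = 4*a*(-19 + L))
M(26, h(0))/B(-7) = (4*1*(-19 + 26))/64 = (4*1*7)*(1/64) = 28*(1/64) = 7/16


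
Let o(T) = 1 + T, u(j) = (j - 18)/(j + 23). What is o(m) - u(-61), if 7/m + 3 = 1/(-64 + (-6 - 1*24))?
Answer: -36607/10754 ≈ -3.4040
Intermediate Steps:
u(j) = (-18 + j)/(23 + j)
m = -658/283 (m = 7/(-3 + 1/(-64 + (-6 - 1*24))) = 7/(-3 + 1/(-64 + (-6 - 24))) = 7/(-3 + 1/(-64 - 30)) = 7/(-3 + 1/(-94)) = 7/(-3 - 1/94) = 7/(-283/94) = 7*(-94/283) = -658/283 ≈ -2.3251)
o(m) - u(-61) = (1 - 658/283) - (-18 - 61)/(23 - 61) = -375/283 - (-79)/(-38) = -375/283 - (-1)*(-79)/38 = -375/283 - 1*79/38 = -375/283 - 79/38 = -36607/10754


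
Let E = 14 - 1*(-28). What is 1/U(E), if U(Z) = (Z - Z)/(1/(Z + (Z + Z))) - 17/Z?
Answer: -42/17 ≈ -2.4706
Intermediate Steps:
E = 42 (E = 14 + 28 = 42)
U(Z) = -17/Z (U(Z) = 0/(1/(Z + 2*Z)) - 17/Z = 0/(1/(3*Z)) - 17/Z = 0/((1/(3*Z))) - 17/Z = 0*(3*Z) - 17/Z = 0 - 17/Z = -17/Z)
1/U(E) = 1/(-17/42) = -42/17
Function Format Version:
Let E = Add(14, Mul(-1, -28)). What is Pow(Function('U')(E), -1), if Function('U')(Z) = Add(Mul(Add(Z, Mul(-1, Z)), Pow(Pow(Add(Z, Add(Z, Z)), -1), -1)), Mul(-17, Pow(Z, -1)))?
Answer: Rational(-42, 17) ≈ -2.4706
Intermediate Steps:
E = 42 (E = Add(14, 28) = 42)
Function('U')(Z) = Mul(-17, Pow(Z, -1)) (Function('U')(Z) = Add(Mul(0, Pow(Pow(Add(Z, Mul(2, Z)), -1), -1)), Mul(-17, Pow(Z, -1))) = Add(Mul(0, Pow(Pow(Mul(3, Z), -1), -1)), Mul(-17, Pow(Z, -1))) = Add(Mul(0, Pow(Mul(Rational(1, 3), Pow(Z, -1)), -1)), Mul(-17, Pow(Z, -1))) = Add(Mul(0, Mul(3, Z)), Mul(-17, Pow(Z, -1))) = Add(0, Mul(-17, Pow(Z, -1))) = Mul(-17, Pow(Z, -1)))
Pow(Function('U')(E), -1) = Pow(Mul(-17, Pow(42, -1)), -1) = Pow(Mul(-17, Rational(1, 42)), -1) = Pow(Rational(-17, 42), -1) = Rational(-42, 17)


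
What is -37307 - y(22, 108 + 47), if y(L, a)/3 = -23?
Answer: -37238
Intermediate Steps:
y(L, a) = -69 (y(L, a) = 3*(-23) = -69)
-37307 - y(22, 108 + 47) = -37307 - 1*(-69) = -37307 + 69 = -37238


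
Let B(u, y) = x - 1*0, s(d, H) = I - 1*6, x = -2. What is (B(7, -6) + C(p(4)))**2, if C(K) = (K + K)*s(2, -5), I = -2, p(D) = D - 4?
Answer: 4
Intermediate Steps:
p(D) = -4 + D
s(d, H) = -8 (s(d, H) = -2 - 1*6 = -2 - 6 = -8)
B(u, y) = -2 (B(u, y) = -2 - 1*0 = -2 + 0 = -2)
C(K) = -16*K (C(K) = (K + K)*(-8) = (2*K)*(-8) = -16*K)
(B(7, -6) + C(p(4)))**2 = (-2 - 16*(-4 + 4))**2 = (-2 - 16*0)**2 = (-2 + 0)**2 = (-2)**2 = 4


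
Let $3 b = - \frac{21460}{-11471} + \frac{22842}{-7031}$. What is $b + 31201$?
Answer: $\frac{7549214276081}{241957803} \approx 31201.0$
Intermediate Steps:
$b = - \frac{111135322}{241957803}$ ($b = \frac{- \frac{21460}{-11471} + \frac{22842}{-7031}}{3} = \frac{\left(-21460\right) \left(- \frac{1}{11471}\right) + 22842 \left(- \frac{1}{7031}\right)}{3} = \frac{\frac{21460}{11471} - \frac{22842}{7031}}{3} = \frac{1}{3} \left(- \frac{111135322}{80652601}\right) = - \frac{111135322}{241957803} \approx -0.45932$)
$b + 31201 = - \frac{111135322}{241957803} + 31201 = \frac{7549214276081}{241957803}$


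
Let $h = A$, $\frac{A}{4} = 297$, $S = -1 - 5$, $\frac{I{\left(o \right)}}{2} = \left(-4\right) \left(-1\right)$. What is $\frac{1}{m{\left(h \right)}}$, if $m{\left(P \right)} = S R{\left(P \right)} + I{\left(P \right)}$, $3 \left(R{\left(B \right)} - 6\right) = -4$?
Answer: $- \frac{1}{20} \approx -0.05$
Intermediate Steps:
$R{\left(B \right)} = \frac{14}{3}$ ($R{\left(B \right)} = 6 + \frac{1}{3} \left(-4\right) = 6 - \frac{4}{3} = \frac{14}{3}$)
$I{\left(o \right)} = 8$ ($I{\left(o \right)} = 2 \left(\left(-4\right) \left(-1\right)\right) = 2 \cdot 4 = 8$)
$S = -6$
$A = 1188$ ($A = 4 \cdot 297 = 1188$)
$h = 1188$
$m{\left(P \right)} = -20$ ($m{\left(P \right)} = \left(-6\right) \frac{14}{3} + 8 = -28 + 8 = -20$)
$\frac{1}{m{\left(h \right)}} = \frac{1}{-20} = - \frac{1}{20}$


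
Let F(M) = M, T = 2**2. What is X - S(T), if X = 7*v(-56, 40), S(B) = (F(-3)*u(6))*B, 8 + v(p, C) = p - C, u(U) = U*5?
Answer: -368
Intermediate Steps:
T = 4
u(U) = 5*U
v(p, C) = -8 + p - C (v(p, C) = -8 + (p - C) = -8 + p - C)
S(B) = -90*B (S(B) = (-15*6)*B = (-3*30)*B = -90*B)
X = -728 (X = 7*(-8 - 56 - 1*40) = 7*(-8 - 56 - 40) = 7*(-104) = -728)
X - S(T) = -728 - (-90)*4 = -728 - 1*(-360) = -728 + 360 = -368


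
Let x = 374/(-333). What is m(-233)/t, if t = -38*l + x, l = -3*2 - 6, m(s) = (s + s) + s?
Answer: -232767/151474 ≈ -1.5367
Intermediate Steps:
x = -374/333 (x = 374*(-1/333) = -374/333 ≈ -1.1231)
m(s) = 3*s (m(s) = 2*s + s = 3*s)
l = -12 (l = -6 - 6 = -12)
t = 151474/333 (t = -38*(-12) - 374/333 = 456 - 374/333 = 151474/333 ≈ 454.88)
m(-233)/t = (3*(-233))/(151474/333) = -699*333/151474 = -232767/151474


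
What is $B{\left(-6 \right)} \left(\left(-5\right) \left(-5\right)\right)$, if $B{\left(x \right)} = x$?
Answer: $-150$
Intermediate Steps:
$B{\left(-6 \right)} \left(\left(-5\right) \left(-5\right)\right) = - 6 \left(\left(-5\right) \left(-5\right)\right) = \left(-6\right) 25 = -150$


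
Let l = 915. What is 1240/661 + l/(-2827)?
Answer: 2900665/1868647 ≈ 1.5523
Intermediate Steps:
1240/661 + l/(-2827) = 1240/661 + 915/(-2827) = 1240*(1/661) + 915*(-1/2827) = 1240/661 - 915/2827 = 2900665/1868647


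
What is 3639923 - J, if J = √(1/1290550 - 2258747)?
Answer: 3639923 - I*√150479469118507078/258110 ≈ 3.6399e+6 - 1502.9*I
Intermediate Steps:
J = I*√150479469118507078/258110 (J = √(1/1290550 - 2258747) = √(-2915025940849/1290550) = I*√150479469118507078/258110 ≈ 1502.9*I)
3639923 - J = 3639923 - I*√150479469118507078/258110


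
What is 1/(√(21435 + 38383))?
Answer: √59818/59818 ≈ 0.0040887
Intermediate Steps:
1/(√(21435 + 38383)) = 1/(√59818) = √59818/59818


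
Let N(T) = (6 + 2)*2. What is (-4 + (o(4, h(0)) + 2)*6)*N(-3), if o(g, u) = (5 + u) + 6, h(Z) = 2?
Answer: 1376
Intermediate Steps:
o(g, u) = 11 + u
N(T) = 16 (N(T) = 8*2 = 16)
(-4 + (o(4, h(0)) + 2)*6)*N(-3) = (-4 + ((11 + 2) + 2)*6)*16 = (-4 + (13 + 2)*6)*16 = (-4 + 15*6)*16 = (-4 + 90)*16 = 86*16 = 1376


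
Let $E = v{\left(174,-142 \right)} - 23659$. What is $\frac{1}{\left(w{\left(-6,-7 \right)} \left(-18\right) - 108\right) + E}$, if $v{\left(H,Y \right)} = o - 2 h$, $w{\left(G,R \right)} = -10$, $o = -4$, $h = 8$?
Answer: $- \frac{1}{23607} \approx -4.236 \cdot 10^{-5}$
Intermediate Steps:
$v{\left(H,Y \right)} = -20$ ($v{\left(H,Y \right)} = -4 - 16 = -20$)
$E = -23679$ ($E = -20 - 23659 = -23679$)
$\frac{1}{\left(w{\left(-6,-7 \right)} \left(-18\right) - 108\right) + E} = \frac{1}{\left(\left(-10\right) \left(-18\right) - 108\right) - 23679} = \frac{1}{\left(180 - 108\right) - 23679} = \frac{1}{72 - 23679} = \frac{1}{-23607} = - \frac{1}{23607}$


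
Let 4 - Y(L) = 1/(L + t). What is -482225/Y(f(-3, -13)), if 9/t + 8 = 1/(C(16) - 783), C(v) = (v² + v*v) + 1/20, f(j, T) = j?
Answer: -17252756715/151784 ≈ -1.1367e+5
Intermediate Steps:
C(v) = 1/20 + 2*v² (C(v) = (v² + v²) + 1/20 = 2*v² + 1/20 = 1/20 + 2*v²)
t = -48771/43372 (t = 9/(-8 + 1/((1/20 + 2*16²) - 783)) = 9/(-8 + 1/((1/20 + 2*256) - 783)) = 9/(-8 + 1/((1/20 + 512) - 783)) = 9/(-8 + 1/(10241/20 - 783)) = 9/(-8 + 1/(-5419/20)) = 9/(-8 - 20/5419) = 9/(-43372/5419) = 9*(-5419/43372) = -48771/43372 ≈ -1.1245)
Y(L) = 4 - 1/(-48771/43372 + L) (Y(L) = 4 - 1/(L - 48771/43372) = 4 - 1/(-48771/43372 + L))
-482225/Y(f(-3, -13)) = -482225*(-48771 + 43372*(-3))/(8*(-29807 + 21686*(-3))) = -482225*(-48771 - 130116)/(8*(-29807 - 65058)) = -482225/(8*(-94865)/(-178887)) = -482225/(8*(-1/178887)*(-94865)) = -482225/758920/178887 = -482225*178887/758920 = -17252756715/151784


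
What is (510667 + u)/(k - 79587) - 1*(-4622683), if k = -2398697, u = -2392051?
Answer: 2864080799339/619571 ≈ 4.6227e+6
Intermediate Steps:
(510667 + u)/(k - 79587) - 1*(-4622683) = (510667 - 2392051)/(-2398697 - 79587) - 1*(-4622683) = -1881384/(-2478284) + 4622683 = -1881384*(-1/2478284) + 4622683 = 470346/619571 + 4622683 = 2864080799339/619571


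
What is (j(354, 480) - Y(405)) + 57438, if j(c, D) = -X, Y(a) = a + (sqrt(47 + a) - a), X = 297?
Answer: 57141 - 2*sqrt(113) ≈ 57120.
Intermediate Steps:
Y(a) = sqrt(47 + a)
j(c, D) = -297 (j(c, D) = -1*297 = -297)
(j(354, 480) - Y(405)) + 57438 = (-297 - sqrt(47 + 405)) + 57438 = (-297 - sqrt(452)) + 57438 = (-297 - 2*sqrt(113)) + 57438 = 57141 - 2*sqrt(113)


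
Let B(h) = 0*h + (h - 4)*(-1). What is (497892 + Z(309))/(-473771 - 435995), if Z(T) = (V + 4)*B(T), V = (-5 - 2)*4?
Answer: -252606/454883 ≈ -0.55532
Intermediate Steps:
V = -28 (V = -7*4 = -28)
B(h) = 4 - h (B(h) = 0 + (-4 + h)*(-1) = 0 + (4 - h) = 4 - h)
Z(T) = -96 + 24*T (Z(T) = (-28 + 4)*(4 - T) = -24*(4 - T) = -96 + 24*T)
(497892 + Z(309))/(-473771 - 435995) = (497892 + (-96 + 24*309))/(-473771 - 435995) = (497892 + (-96 + 7416))/(-909766) = (497892 + 7320)*(-1/909766) = 505212*(-1/909766) = -252606/454883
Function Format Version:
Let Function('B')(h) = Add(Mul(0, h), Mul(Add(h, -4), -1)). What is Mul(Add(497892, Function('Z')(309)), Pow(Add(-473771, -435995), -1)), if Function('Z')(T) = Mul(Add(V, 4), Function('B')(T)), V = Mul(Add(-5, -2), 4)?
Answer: Rational(-252606, 454883) ≈ -0.55532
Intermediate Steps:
V = -28 (V = Mul(-7, 4) = -28)
Function('B')(h) = Add(4, Mul(-1, h)) (Function('B')(h) = Add(0, Mul(Add(-4, h), -1)) = Add(0, Add(4, Mul(-1, h))) = Add(4, Mul(-1, h)))
Function('Z')(T) = Add(-96, Mul(24, T)) (Function('Z')(T) = Mul(Add(-28, 4), Add(4, Mul(-1, T))) = Mul(-24, Add(4, Mul(-1, T))) = Add(-96, Mul(24, T)))
Mul(Add(497892, Function('Z')(309)), Pow(Add(-473771, -435995), -1)) = Mul(Add(497892, Add(-96, Mul(24, 309))), Pow(Add(-473771, -435995), -1)) = Mul(Add(497892, Add(-96, 7416)), Pow(-909766, -1)) = Mul(Add(497892, 7320), Rational(-1, 909766)) = Mul(505212, Rational(-1, 909766)) = Rational(-252606, 454883)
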